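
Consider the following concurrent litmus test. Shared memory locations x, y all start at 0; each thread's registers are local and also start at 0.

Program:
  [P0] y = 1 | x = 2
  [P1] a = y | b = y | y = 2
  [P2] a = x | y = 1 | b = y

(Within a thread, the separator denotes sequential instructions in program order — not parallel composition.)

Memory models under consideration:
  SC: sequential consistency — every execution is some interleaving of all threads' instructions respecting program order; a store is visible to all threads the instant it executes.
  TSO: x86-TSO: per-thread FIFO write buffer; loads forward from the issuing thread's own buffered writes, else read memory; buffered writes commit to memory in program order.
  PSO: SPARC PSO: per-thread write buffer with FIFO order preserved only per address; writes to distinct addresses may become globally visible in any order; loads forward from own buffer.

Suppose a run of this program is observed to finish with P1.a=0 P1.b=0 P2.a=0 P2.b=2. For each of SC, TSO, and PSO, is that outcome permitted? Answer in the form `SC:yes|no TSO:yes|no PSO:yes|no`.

outcome vector order: (P1.a,P1.b,P2.a,P2.b)
under SC → 0/0/0/1; 0/0/0/2; 0/0/2/1; 0/0/2/2; 0/1/0/1; 0/1/0/2; 0/1/2/1; 0/1/2/2; 1/1/0/1; 1/1/0/2; 1/1/2/1; 1/1/2/2
under TSO → 0/0/0/1; 0/0/0/2; 0/0/2/1; 0/0/2/2; 0/1/0/1; 0/1/0/2; 0/1/2/1; 0/1/2/2; 1/1/0/1; 1/1/0/2; 1/1/2/1; 1/1/2/2
under PSO → 0/0/0/1; 0/0/0/2; 0/0/2/1; 0/0/2/2; 0/1/0/1; 0/1/0/2; 0/1/2/1; 0/1/2/2; 1/1/0/1; 1/1/0/2; 1/1/2/1; 1/1/2/2
target 0/0/0/2 ∈ {SC,TSO,PSO}

SC:yes TSO:yes PSO:yes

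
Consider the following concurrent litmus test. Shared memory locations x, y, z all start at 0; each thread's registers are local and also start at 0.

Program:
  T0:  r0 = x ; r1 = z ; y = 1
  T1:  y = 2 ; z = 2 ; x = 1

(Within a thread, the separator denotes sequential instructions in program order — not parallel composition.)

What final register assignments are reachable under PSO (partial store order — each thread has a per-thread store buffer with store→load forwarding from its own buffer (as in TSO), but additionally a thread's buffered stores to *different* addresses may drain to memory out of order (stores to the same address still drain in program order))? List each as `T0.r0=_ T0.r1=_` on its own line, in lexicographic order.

T0.r0=0 T0.r1=0
T0.r0=0 T0.r1=2
T0.r0=1 T0.r1=0
T0.r0=1 T0.r1=2

outcome vector order: (T0.r0,T0.r1)
|PSO outcomes| = 4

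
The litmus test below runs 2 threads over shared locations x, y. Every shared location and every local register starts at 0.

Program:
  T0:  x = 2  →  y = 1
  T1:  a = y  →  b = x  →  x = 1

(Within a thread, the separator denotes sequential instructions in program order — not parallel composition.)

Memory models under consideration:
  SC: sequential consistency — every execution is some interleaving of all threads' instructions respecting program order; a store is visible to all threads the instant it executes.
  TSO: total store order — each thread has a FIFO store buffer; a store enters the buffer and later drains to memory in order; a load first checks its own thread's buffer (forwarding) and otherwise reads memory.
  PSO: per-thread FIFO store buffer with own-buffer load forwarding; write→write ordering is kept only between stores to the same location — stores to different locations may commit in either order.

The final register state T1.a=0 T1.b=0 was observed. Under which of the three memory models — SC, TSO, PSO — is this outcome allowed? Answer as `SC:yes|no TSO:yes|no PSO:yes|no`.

outcome vector order: (T1.a,T1.b)
SC: 3 outcomes — {00, 02, 12}
TSO: 3 outcomes — {00, 02, 12}
PSO: 4 outcomes — {00, 02, 10, 12}
target 00 ∈ {SC,TSO,PSO}

SC:yes TSO:yes PSO:yes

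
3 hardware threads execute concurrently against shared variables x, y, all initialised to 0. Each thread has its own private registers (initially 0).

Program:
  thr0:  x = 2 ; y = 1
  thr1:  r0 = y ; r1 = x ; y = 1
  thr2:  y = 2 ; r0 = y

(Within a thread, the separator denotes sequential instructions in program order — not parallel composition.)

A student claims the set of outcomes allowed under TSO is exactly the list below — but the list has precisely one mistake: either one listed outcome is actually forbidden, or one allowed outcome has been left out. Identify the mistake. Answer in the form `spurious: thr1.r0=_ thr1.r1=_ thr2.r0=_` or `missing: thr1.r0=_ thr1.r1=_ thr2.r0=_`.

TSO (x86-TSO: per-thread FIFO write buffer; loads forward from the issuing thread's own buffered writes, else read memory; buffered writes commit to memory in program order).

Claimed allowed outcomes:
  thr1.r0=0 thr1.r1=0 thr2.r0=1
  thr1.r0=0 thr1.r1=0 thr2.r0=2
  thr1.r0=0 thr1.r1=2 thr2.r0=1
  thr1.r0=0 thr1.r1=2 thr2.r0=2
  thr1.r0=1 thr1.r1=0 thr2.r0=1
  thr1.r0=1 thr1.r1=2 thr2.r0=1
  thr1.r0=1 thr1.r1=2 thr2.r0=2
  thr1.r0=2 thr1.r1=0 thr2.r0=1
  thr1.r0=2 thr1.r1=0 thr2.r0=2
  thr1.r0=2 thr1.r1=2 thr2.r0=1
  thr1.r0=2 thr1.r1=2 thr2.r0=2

spurious: thr1.r0=1 thr1.r1=0 thr2.r0=1

outcome vector order: (thr1.r0,thr1.r1,thr2.r0)
under TSO → 001 002 021 022 121 122 201 202 221 222
claimed∖TSO = {101}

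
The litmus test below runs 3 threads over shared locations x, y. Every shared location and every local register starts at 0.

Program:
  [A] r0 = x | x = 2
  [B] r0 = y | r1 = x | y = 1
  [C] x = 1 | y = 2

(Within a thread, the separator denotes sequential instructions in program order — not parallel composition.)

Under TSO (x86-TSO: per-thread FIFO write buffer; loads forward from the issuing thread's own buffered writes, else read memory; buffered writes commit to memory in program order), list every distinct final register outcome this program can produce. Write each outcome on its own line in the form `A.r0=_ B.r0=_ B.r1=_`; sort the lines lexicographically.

outcome vector order: (A.r0,B.r0,B.r1)
|TSO outcomes| = 10

A.r0=0 B.r0=0 B.r1=0
A.r0=0 B.r0=0 B.r1=1
A.r0=0 B.r0=0 B.r1=2
A.r0=0 B.r0=2 B.r1=1
A.r0=0 B.r0=2 B.r1=2
A.r0=1 B.r0=0 B.r1=0
A.r0=1 B.r0=0 B.r1=1
A.r0=1 B.r0=0 B.r1=2
A.r0=1 B.r0=2 B.r1=1
A.r0=1 B.r0=2 B.r1=2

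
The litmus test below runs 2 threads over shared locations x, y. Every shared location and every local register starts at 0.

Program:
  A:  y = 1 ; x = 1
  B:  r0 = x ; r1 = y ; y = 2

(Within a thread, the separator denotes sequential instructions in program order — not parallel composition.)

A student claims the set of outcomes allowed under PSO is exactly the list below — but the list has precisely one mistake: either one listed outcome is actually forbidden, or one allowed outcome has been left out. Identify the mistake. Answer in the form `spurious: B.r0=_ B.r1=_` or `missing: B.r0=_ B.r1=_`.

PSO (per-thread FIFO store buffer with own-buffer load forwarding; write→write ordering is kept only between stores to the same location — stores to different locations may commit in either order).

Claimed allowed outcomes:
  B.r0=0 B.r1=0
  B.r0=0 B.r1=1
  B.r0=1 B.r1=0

missing: B.r0=1 B.r1=1

outcome vector order: (B.r0,B.r1)
under PSO → <0 0> <0 1> <1 0> <1 1>
PSO∖claimed = {<1 1>}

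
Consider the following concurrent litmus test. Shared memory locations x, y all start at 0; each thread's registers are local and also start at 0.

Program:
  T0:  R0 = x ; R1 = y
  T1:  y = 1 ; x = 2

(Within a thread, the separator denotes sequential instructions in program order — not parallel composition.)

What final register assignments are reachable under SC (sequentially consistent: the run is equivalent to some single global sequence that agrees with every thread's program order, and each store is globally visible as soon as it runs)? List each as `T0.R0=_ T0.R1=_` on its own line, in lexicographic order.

outcome vector order: (T0.R0,T0.R1)
|SC outcomes| = 3

T0.R0=0 T0.R1=0
T0.R0=0 T0.R1=1
T0.R0=2 T0.R1=1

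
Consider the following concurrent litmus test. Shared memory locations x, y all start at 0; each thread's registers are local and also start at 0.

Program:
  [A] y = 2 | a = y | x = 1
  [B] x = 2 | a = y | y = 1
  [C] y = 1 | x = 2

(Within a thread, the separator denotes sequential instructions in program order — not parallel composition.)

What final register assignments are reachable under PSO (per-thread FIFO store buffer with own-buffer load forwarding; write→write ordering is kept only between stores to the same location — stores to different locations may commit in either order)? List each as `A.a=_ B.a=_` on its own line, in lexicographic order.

A.a=1 B.a=0
A.a=1 B.a=1
A.a=1 B.a=2
A.a=2 B.a=0
A.a=2 B.a=1
A.a=2 B.a=2

outcome vector order: (A.a,B.a)
|PSO outcomes| = 6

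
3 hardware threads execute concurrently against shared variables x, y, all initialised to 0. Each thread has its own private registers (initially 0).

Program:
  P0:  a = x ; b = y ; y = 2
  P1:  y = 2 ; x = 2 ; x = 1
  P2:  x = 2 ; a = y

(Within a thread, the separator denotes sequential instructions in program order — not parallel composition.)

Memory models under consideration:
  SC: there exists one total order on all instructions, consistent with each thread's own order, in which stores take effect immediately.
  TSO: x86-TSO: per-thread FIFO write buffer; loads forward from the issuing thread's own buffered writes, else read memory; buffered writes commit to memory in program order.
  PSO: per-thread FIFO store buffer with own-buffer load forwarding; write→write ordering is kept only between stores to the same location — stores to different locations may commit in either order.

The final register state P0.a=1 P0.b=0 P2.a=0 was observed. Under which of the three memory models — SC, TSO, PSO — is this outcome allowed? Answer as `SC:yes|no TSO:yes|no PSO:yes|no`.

SC:no TSO:no PSO:yes

outcome vector order: (P0.a,P0.b,P2.a)
SC (10): <0 0 0>, <0 0 2>, <0 2 0>, <0 2 2>, <1 2 0>, <1 2 2>, <2 0 0>, <2 0 2>, <2 2 0>, <2 2 2>
TSO (10): <0 0 0>, <0 0 2>, <0 2 0>, <0 2 2>, <1 2 0>, <1 2 2>, <2 0 0>, <2 0 2>, <2 2 0>, <2 2 2>
PSO (12): <0 0 0>, <0 0 2>, <0 2 0>, <0 2 2>, <1 0 0>, <1 0 2>, <1 2 0>, <1 2 2>, <2 0 0>, <2 0 2>, <2 2 0>, <2 2 2>
target <1 0 0> ∈ {PSO}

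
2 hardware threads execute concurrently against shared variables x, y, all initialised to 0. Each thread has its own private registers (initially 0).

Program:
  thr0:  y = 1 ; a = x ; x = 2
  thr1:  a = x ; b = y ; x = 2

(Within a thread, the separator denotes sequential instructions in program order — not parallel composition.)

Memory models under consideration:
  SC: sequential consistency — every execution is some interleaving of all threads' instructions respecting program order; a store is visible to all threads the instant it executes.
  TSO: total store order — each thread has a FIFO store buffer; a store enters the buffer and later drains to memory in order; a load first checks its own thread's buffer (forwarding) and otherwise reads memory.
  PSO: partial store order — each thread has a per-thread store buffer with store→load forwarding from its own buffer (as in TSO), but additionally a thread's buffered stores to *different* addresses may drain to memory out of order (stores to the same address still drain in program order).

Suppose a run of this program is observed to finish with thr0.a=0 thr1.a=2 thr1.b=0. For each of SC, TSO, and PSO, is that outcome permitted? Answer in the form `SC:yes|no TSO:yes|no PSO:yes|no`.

SC:no TSO:no PSO:yes

outcome vector order: (thr0.a,thr1.a,thr1.b)
SC: 5 outcomes — {0/0/0; 0/0/1; 0/2/1; 2/0/0; 2/0/1}
TSO: 5 outcomes — {0/0/0; 0/0/1; 0/2/1; 2/0/0; 2/0/1}
PSO: 6 outcomes — {0/0/0; 0/0/1; 0/2/0; 0/2/1; 2/0/0; 2/0/1}
target 0/2/0 ∈ {PSO}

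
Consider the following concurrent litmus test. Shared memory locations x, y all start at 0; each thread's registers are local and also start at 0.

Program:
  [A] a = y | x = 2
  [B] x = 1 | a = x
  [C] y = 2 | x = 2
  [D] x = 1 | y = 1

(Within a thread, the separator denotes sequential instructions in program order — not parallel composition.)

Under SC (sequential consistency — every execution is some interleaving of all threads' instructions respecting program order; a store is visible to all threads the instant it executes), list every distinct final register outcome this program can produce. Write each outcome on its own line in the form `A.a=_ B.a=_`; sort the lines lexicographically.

A.a=0 B.a=1
A.a=0 B.a=2
A.a=1 B.a=1
A.a=1 B.a=2
A.a=2 B.a=1
A.a=2 B.a=2

outcome vector order: (A.a,B.a)
|SC outcomes| = 6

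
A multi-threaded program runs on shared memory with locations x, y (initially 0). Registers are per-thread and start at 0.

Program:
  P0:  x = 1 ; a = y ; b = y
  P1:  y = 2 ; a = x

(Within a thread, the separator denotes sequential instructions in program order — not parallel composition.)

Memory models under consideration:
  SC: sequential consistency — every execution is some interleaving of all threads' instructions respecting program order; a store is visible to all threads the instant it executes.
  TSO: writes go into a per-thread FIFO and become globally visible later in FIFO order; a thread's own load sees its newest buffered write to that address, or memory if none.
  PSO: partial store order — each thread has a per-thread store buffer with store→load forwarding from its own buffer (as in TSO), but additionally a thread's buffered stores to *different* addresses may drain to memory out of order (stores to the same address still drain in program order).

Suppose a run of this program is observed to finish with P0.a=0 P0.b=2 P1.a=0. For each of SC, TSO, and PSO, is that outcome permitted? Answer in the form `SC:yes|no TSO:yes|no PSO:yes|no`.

outcome vector order: (P0.a,P0.b,P1.a)
[SC] allowed = {<0 0 1>, <0 2 1>, <2 2 0>, <2 2 1>}
[TSO] allowed = {<0 0 0>, <0 0 1>, <0 2 0>, <0 2 1>, <2 2 0>, <2 2 1>}
[PSO] allowed = {<0 0 0>, <0 0 1>, <0 2 0>, <0 2 1>, <2 2 0>, <2 2 1>}
target <0 2 0> ∈ {TSO,PSO}

SC:no TSO:yes PSO:yes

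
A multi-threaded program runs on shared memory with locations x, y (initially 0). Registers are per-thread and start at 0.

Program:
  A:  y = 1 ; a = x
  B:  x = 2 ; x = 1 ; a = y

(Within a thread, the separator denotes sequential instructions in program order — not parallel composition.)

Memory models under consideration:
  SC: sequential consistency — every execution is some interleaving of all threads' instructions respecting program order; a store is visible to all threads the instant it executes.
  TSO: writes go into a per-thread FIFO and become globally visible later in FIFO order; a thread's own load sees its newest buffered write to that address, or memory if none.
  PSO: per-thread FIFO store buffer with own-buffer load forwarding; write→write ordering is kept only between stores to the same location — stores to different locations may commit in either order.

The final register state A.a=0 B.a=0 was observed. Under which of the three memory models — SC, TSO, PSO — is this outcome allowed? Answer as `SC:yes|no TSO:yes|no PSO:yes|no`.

SC:no TSO:yes PSO:yes

outcome vector order: (A.a,B.a)
SC (4): (0,1) (1,0) (1,1) (2,1)
TSO (6): (0,0) (0,1) (1,0) (1,1) (2,0) (2,1)
PSO (6): (0,0) (0,1) (1,0) (1,1) (2,0) (2,1)
target (0,0) ∈ {TSO,PSO}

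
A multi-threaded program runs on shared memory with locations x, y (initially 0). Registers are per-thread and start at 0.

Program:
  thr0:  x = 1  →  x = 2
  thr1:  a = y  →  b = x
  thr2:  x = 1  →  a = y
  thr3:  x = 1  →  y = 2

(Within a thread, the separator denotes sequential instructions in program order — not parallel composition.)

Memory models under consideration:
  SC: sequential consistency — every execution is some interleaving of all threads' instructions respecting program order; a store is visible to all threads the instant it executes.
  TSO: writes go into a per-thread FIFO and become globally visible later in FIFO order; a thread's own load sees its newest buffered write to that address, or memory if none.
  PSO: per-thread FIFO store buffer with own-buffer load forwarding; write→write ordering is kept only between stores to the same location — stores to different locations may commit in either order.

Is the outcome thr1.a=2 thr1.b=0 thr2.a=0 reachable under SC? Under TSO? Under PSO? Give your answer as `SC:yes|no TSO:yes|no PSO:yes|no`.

outcome vector order: (thr1.a,thr1.b,thr2.a)
SC: 10 outcomes — {000; 002; 010; 012; 020; 022; 210; 212; 220; 222}
TSO: 10 outcomes — {000; 002; 010; 012; 020; 022; 210; 212; 220; 222}
PSO: 12 outcomes — {000; 002; 010; 012; 020; 022; 200; 202; 210; 212; 220; 222}
target 200 ∈ {PSO}

SC:no TSO:no PSO:yes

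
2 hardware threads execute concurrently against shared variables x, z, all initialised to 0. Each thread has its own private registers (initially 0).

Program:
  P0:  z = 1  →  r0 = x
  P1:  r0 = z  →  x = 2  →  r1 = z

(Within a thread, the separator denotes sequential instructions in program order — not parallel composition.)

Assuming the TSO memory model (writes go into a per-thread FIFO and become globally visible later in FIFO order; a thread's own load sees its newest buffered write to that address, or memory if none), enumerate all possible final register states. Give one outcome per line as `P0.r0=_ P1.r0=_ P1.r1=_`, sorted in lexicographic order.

outcome vector order: (P0.r0,P1.r0,P1.r1)
|TSO outcomes| = 6

P0.r0=0 P1.r0=0 P1.r1=0
P0.r0=0 P1.r0=0 P1.r1=1
P0.r0=0 P1.r0=1 P1.r1=1
P0.r0=2 P1.r0=0 P1.r1=0
P0.r0=2 P1.r0=0 P1.r1=1
P0.r0=2 P1.r0=1 P1.r1=1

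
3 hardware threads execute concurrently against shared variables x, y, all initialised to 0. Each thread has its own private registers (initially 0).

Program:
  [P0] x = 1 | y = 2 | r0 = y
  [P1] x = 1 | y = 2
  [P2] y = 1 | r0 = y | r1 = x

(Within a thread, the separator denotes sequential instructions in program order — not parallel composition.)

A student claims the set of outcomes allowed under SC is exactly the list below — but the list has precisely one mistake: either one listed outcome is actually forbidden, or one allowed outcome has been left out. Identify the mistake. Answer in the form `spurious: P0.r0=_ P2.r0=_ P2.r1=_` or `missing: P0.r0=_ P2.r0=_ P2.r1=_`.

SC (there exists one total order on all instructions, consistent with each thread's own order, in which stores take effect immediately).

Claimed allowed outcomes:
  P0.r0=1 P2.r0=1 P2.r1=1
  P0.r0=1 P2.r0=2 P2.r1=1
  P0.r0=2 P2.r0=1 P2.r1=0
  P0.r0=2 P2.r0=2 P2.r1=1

outcome vector order: (P0.r0,P2.r0,P2.r1)
SC: 5 outcomes — {111 121 210 211 221}
SC∖claimed = {211}

missing: P0.r0=2 P2.r0=1 P2.r1=1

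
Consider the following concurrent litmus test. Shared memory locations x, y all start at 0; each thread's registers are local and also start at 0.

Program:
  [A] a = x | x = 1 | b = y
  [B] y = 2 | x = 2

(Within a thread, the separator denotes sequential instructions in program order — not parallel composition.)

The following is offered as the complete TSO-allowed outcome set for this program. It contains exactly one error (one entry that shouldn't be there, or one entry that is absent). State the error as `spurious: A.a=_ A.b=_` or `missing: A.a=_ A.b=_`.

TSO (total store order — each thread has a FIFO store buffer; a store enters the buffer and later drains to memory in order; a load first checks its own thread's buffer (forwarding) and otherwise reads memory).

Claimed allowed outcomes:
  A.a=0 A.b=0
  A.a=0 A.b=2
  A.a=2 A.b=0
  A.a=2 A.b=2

outcome vector order: (A.a,A.b)
TSO: 3 outcomes — {0/0; 0/2; 2/2}
claimed∖TSO = {2/0}

spurious: A.a=2 A.b=0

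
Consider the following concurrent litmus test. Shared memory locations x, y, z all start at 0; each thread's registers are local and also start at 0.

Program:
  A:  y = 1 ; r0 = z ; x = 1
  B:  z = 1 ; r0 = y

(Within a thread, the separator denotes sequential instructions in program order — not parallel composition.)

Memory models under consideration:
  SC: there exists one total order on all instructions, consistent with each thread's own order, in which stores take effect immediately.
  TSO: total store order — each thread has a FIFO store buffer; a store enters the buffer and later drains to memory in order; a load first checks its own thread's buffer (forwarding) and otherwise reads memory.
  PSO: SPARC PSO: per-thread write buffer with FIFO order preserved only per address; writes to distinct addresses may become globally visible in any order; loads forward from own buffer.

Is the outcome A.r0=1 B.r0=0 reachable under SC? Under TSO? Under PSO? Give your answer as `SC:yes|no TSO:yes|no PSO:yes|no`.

outcome vector order: (A.r0,B.r0)
under SC → <0 1>; <1 0>; <1 1>
under TSO → <0 0>; <0 1>; <1 0>; <1 1>
under PSO → <0 0>; <0 1>; <1 0>; <1 1>
target <1 0> ∈ {SC,TSO,PSO}

SC:yes TSO:yes PSO:yes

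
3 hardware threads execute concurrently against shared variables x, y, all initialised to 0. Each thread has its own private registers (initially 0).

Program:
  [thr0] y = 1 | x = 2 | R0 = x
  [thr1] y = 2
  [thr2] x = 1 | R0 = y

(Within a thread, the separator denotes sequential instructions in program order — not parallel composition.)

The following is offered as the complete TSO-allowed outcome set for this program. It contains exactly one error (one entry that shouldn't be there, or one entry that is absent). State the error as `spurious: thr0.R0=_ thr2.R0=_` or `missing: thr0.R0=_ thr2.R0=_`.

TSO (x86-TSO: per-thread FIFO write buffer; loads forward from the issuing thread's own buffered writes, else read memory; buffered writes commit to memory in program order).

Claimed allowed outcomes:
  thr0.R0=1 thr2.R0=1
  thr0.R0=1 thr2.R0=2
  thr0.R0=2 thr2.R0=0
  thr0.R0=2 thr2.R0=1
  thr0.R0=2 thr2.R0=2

missing: thr0.R0=1 thr2.R0=0

outcome vector order: (thr0.R0,thr2.R0)
[TSO] allowed = {1/0 1/1 1/2 2/0 2/1 2/2}
TSO∖claimed = {1/0}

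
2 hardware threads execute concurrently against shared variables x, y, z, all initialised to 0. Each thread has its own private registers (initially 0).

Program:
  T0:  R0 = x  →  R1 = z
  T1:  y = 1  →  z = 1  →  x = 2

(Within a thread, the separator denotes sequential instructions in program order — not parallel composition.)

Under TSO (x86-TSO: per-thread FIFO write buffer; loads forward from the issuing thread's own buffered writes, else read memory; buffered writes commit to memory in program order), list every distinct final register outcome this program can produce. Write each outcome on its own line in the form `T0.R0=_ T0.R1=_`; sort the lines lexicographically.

outcome vector order: (T0.R0,T0.R1)
|TSO outcomes| = 3

T0.R0=0 T0.R1=0
T0.R0=0 T0.R1=1
T0.R0=2 T0.R1=1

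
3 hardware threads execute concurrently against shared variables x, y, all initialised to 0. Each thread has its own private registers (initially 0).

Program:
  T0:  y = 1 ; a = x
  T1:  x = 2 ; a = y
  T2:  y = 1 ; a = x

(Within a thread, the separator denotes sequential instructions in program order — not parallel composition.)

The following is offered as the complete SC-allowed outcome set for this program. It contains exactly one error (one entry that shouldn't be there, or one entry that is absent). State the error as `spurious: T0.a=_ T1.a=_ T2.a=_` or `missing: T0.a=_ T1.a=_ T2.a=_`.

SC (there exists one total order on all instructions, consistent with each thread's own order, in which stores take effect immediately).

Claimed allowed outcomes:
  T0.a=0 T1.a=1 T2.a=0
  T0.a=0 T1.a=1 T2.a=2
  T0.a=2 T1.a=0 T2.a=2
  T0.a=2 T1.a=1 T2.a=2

missing: T0.a=2 T1.a=1 T2.a=0

outcome vector order: (T0.a,T1.a,T2.a)
under SC → 010 012 202 210 212
SC∖claimed = {210}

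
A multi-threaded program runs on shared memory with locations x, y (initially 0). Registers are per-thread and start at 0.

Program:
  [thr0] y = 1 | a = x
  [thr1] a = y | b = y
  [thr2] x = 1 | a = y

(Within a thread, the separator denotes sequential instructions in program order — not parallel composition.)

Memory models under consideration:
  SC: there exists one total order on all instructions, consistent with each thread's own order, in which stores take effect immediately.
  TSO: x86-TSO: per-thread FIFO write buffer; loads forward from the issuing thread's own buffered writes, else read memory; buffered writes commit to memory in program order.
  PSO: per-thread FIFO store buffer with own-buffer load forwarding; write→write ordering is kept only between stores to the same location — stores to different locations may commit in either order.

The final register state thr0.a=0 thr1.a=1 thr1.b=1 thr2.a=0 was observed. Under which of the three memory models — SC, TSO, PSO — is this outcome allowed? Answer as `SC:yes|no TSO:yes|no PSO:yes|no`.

outcome vector order: (thr0.a,thr1.a,thr1.b,thr2.a)
SC (9): (0,0,0,1) (0,0,1,1) (0,1,1,1) (1,0,0,0) (1,0,0,1) (1,0,1,0) (1,0,1,1) (1,1,1,0) (1,1,1,1)
TSO (12): (0,0,0,0) (0,0,0,1) (0,0,1,0) (0,0,1,1) (0,1,1,0) (0,1,1,1) (1,0,0,0) (1,0,0,1) (1,0,1,0) (1,0,1,1) (1,1,1,0) (1,1,1,1)
PSO (12): (0,0,0,0) (0,0,0,1) (0,0,1,0) (0,0,1,1) (0,1,1,0) (0,1,1,1) (1,0,0,0) (1,0,0,1) (1,0,1,0) (1,0,1,1) (1,1,1,0) (1,1,1,1)
target (0,1,1,0) ∈ {TSO,PSO}

SC:no TSO:yes PSO:yes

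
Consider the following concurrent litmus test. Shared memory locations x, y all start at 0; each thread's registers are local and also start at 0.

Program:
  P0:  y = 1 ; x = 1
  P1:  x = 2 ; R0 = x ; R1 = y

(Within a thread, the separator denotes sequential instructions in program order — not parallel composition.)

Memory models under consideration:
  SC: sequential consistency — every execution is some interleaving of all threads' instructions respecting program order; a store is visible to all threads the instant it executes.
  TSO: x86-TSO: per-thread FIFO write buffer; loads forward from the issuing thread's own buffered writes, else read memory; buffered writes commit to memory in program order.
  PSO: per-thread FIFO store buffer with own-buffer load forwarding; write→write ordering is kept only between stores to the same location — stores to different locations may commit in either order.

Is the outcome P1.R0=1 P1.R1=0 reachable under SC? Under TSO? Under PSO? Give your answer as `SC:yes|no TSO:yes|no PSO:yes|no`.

SC:no TSO:no PSO:yes

outcome vector order: (P1.R0,P1.R1)
SC (3): <1 1> <2 0> <2 1>
TSO (3): <1 1> <2 0> <2 1>
PSO (4): <1 0> <1 1> <2 0> <2 1>
target <1 0> ∈ {PSO}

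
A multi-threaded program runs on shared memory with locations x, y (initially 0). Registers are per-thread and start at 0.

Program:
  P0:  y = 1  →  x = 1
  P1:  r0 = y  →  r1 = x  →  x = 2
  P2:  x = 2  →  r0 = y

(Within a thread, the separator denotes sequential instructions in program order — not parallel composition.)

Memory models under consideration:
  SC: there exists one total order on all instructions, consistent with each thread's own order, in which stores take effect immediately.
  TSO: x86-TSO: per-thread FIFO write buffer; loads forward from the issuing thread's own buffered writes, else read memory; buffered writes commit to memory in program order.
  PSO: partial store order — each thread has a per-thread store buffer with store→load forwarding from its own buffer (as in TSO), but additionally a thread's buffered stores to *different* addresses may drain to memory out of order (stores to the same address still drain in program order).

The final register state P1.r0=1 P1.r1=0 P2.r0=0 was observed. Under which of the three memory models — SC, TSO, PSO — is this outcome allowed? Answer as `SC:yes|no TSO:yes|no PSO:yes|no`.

outcome vector order: (P1.r0,P1.r1,P2.r0)
[SC] allowed = {000; 001; 010; 011; 020; 021; 101; 110; 111; 120; 121}
[TSO] allowed = {000; 001; 010; 011; 020; 021; 100; 101; 110; 111; 120; 121}
[PSO] allowed = {000; 001; 010; 011; 020; 021; 100; 101; 110; 111; 120; 121}
target 100 ∈ {TSO,PSO}

SC:no TSO:yes PSO:yes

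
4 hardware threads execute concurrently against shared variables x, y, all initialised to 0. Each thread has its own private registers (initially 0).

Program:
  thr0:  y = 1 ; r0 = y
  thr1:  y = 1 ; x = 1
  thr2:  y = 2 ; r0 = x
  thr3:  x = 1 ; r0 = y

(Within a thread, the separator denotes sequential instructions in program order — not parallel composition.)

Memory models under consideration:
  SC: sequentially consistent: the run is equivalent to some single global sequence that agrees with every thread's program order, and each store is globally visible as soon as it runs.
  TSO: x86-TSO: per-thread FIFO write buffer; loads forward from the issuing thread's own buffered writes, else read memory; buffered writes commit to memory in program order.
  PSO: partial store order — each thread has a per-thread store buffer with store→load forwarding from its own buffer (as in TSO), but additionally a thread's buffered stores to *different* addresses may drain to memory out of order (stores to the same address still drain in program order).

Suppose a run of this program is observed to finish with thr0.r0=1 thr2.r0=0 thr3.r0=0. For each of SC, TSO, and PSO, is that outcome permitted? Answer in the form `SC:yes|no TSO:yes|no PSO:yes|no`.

SC:no TSO:yes PSO:yes

outcome vector order: (thr0.r0,thr2.r0,thr3.r0)
SC: 10 outcomes — {(1,0,1), (1,0,2), (1,1,0), (1,1,1), (1,1,2), (2,0,1), (2,0,2), (2,1,0), (2,1,1), (2,1,2)}
TSO: 12 outcomes — {(1,0,0), (1,0,1), (1,0,2), (1,1,0), (1,1,1), (1,1,2), (2,0,0), (2,0,1), (2,0,2), (2,1,0), (2,1,1), (2,1,2)}
PSO: 12 outcomes — {(1,0,0), (1,0,1), (1,0,2), (1,1,0), (1,1,1), (1,1,2), (2,0,0), (2,0,1), (2,0,2), (2,1,0), (2,1,1), (2,1,2)}
target (1,0,0) ∈ {TSO,PSO}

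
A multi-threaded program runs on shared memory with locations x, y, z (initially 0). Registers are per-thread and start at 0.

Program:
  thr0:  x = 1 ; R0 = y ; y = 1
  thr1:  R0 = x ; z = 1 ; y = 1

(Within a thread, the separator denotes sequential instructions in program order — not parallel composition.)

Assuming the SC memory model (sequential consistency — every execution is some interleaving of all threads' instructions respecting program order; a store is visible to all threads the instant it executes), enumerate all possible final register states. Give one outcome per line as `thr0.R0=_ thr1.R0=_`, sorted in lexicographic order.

thr0.R0=0 thr1.R0=0
thr0.R0=0 thr1.R0=1
thr0.R0=1 thr1.R0=0
thr0.R0=1 thr1.R0=1

outcome vector order: (thr0.R0,thr1.R0)
|SC outcomes| = 4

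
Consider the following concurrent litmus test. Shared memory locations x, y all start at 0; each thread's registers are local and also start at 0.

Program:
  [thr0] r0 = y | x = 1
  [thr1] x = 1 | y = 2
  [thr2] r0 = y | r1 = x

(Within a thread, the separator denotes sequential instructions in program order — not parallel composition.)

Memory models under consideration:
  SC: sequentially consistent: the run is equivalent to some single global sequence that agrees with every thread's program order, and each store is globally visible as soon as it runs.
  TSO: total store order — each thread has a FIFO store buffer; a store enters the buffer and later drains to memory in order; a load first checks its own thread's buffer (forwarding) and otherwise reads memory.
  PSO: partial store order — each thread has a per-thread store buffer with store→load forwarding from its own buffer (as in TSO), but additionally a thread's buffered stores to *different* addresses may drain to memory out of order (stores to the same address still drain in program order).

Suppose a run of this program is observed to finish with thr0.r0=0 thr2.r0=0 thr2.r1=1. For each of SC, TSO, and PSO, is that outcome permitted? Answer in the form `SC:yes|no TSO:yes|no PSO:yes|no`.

outcome vector order: (thr0.r0,thr2.r0,thr2.r1)
SC (6): 000; 001; 021; 200; 201; 221
TSO (6): 000; 001; 021; 200; 201; 221
PSO (8): 000; 001; 020; 021; 200; 201; 220; 221
target 001 ∈ {SC,TSO,PSO}

SC:yes TSO:yes PSO:yes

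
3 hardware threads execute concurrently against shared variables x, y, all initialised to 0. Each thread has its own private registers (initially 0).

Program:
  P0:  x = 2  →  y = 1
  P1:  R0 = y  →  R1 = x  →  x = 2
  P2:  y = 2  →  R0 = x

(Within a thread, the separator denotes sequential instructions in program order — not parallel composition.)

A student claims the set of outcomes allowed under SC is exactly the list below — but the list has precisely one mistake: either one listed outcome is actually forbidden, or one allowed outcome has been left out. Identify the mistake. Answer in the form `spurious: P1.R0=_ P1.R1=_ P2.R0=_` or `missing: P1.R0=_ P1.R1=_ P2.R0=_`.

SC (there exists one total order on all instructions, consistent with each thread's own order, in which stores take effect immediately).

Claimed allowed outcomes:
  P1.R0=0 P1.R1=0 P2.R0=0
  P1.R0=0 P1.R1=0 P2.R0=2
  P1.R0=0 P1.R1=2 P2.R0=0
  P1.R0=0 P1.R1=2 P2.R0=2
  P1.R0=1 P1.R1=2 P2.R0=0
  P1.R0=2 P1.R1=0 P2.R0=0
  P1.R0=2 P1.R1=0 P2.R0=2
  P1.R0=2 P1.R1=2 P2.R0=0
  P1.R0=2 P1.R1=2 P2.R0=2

outcome vector order: (P1.R0,P1.R1,P2.R0)
under SC → (0,0,0) (0,0,2) (0,2,0) (0,2,2) (1,2,0) (1,2,2) (2,0,0) (2,0,2) (2,2,0) (2,2,2)
SC∖claimed = {(1,2,2)}

missing: P1.R0=1 P1.R1=2 P2.R0=2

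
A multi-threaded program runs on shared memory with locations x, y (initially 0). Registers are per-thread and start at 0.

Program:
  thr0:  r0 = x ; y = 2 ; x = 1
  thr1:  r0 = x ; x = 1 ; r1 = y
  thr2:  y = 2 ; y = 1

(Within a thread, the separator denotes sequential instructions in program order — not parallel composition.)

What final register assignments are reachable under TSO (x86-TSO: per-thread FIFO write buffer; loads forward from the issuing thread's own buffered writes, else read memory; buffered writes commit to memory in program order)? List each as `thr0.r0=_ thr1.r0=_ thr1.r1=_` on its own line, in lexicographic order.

thr0.r0=0 thr1.r0=0 thr1.r1=0
thr0.r0=0 thr1.r0=0 thr1.r1=1
thr0.r0=0 thr1.r0=0 thr1.r1=2
thr0.r0=0 thr1.r0=1 thr1.r1=1
thr0.r0=0 thr1.r0=1 thr1.r1=2
thr0.r0=1 thr1.r0=0 thr1.r1=0
thr0.r0=1 thr1.r0=0 thr1.r1=1
thr0.r0=1 thr1.r0=0 thr1.r1=2

outcome vector order: (thr0.r0,thr1.r0,thr1.r1)
|TSO outcomes| = 8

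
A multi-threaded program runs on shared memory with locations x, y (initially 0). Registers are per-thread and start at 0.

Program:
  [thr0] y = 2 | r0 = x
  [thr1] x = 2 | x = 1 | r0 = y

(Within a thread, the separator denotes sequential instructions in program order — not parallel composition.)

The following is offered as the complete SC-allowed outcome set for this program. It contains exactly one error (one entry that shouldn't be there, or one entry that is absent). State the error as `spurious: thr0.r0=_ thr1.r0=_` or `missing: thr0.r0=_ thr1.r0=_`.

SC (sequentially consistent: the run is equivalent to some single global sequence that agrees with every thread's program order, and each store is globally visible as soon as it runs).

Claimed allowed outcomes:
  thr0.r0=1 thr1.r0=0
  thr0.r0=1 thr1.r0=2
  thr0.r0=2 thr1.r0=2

outcome vector order: (thr0.r0,thr1.r0)
SC (4): (0,2) (1,0) (1,2) (2,2)
SC∖claimed = {(0,2)}

missing: thr0.r0=0 thr1.r0=2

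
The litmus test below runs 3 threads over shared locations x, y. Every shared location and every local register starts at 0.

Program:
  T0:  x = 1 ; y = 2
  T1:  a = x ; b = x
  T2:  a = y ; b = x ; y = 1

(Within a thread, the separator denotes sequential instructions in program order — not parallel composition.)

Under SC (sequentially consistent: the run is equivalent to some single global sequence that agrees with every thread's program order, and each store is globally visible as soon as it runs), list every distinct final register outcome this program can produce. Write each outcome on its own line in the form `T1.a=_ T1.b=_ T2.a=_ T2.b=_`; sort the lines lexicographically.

outcome vector order: (T1.a,T1.b,T2.a,T2.b)
|SC outcomes| = 9

T1.a=0 T1.b=0 T2.a=0 T2.b=0
T1.a=0 T1.b=0 T2.a=0 T2.b=1
T1.a=0 T1.b=0 T2.a=2 T2.b=1
T1.a=0 T1.b=1 T2.a=0 T2.b=0
T1.a=0 T1.b=1 T2.a=0 T2.b=1
T1.a=0 T1.b=1 T2.a=2 T2.b=1
T1.a=1 T1.b=1 T2.a=0 T2.b=0
T1.a=1 T1.b=1 T2.a=0 T2.b=1
T1.a=1 T1.b=1 T2.a=2 T2.b=1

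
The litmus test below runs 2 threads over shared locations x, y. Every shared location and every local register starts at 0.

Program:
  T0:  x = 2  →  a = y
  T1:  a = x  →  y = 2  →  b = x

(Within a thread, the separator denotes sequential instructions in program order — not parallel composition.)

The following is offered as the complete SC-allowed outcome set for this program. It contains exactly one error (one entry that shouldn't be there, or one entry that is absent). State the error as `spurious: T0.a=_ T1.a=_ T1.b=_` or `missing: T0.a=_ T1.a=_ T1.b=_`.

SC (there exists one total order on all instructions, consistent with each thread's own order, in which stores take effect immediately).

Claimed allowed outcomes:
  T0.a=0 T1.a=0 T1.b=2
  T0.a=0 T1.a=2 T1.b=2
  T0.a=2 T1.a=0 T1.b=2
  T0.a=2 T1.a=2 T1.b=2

outcome vector order: (T0.a,T1.a,T1.b)
under SC → 0/0/2 0/2/2 2/0/0 2/0/2 2/2/2
SC∖claimed = {2/0/0}

missing: T0.a=2 T1.a=0 T1.b=0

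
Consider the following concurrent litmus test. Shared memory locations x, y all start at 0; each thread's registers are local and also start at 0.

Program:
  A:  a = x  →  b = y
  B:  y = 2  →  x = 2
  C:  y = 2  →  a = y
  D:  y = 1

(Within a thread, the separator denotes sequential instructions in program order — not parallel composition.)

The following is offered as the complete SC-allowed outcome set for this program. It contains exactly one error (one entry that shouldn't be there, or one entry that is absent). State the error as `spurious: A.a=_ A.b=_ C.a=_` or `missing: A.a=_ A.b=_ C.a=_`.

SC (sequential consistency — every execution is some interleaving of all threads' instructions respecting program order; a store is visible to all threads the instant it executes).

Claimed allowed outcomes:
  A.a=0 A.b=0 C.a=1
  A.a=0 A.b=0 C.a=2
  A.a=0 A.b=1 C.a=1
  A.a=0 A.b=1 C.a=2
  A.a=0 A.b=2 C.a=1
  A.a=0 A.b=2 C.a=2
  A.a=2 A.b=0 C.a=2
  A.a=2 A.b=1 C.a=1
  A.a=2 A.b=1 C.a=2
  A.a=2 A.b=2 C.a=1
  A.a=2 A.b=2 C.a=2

outcome vector order: (A.a,A.b,C.a)
under SC → 0/0/1; 0/0/2; 0/1/1; 0/1/2; 0/2/1; 0/2/2; 2/1/1; 2/1/2; 2/2/1; 2/2/2
claimed∖SC = {2/0/2}

spurious: A.a=2 A.b=0 C.a=2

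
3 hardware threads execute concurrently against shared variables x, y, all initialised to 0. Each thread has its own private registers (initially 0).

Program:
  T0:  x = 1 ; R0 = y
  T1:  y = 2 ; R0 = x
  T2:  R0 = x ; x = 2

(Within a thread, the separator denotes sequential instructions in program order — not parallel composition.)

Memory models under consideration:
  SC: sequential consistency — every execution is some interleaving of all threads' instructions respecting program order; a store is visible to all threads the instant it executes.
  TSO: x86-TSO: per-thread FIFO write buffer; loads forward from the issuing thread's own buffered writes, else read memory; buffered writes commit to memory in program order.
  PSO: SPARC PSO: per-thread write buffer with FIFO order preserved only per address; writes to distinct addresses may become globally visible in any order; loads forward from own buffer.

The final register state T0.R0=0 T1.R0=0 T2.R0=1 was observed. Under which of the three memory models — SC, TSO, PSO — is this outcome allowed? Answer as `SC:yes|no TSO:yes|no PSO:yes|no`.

SC:no TSO:yes PSO:yes

outcome vector order: (T0.R0,T1.R0,T2.R0)
[SC] allowed = {010, 011, 020, 021, 200, 201, 210, 211, 220, 221}
[TSO] allowed = {000, 001, 010, 011, 020, 021, 200, 201, 210, 211, 220, 221}
[PSO] allowed = {000, 001, 010, 011, 020, 021, 200, 201, 210, 211, 220, 221}
target 001 ∈ {TSO,PSO}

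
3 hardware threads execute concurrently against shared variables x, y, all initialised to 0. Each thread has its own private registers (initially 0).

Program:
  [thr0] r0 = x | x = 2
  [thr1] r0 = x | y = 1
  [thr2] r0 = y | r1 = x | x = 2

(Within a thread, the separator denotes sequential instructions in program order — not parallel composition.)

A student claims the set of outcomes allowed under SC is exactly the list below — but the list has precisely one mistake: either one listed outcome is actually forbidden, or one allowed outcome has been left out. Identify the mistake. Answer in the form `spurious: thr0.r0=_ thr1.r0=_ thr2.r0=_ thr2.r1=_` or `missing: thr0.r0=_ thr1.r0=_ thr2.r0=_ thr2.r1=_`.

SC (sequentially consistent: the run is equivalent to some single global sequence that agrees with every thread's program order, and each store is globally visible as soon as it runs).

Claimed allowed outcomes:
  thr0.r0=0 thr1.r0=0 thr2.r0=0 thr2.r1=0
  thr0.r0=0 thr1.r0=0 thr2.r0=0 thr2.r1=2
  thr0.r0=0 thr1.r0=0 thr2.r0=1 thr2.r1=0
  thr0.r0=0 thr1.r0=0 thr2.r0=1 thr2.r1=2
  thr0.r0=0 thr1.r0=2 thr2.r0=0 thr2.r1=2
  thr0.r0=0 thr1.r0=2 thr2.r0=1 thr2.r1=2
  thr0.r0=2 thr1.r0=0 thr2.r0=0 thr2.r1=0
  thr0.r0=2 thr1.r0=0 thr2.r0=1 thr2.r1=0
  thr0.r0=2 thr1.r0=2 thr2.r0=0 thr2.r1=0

outcome vector order: (thr0.r0,thr1.r0,thr2.r0,thr2.r1)
SC (10): <0 0 0 0>; <0 0 0 2>; <0 0 1 0>; <0 0 1 2>; <0 2 0 0>; <0 2 0 2>; <0 2 1 2>; <2 0 0 0>; <2 0 1 0>; <2 2 0 0>
SC∖claimed = {<0 2 0 0>}

missing: thr0.r0=0 thr1.r0=2 thr2.r0=0 thr2.r1=0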